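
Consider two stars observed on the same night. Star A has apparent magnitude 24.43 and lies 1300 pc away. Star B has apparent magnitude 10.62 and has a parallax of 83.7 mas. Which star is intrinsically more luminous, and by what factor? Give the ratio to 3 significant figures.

Star A: M = m − 5 log₁₀ d + 5 = 24.43 − 5·3.1139 + 5 = 13.860
Star B: p = 83.7 mas = 0.0837″ → d = 1/p = 11.95 pc
Star B: M = m − 5 log₁₀ d + 5 = 10.62 − 5·1.0773 + 5 = 10.234
ΔM = M_A − M_B = 13.860 − (10.234) = 3.627; smaller M is more luminous → Star B.
L ratio = 10^(0.4 |ΔM|) = 10^1.451 = 28.23

Star B is more luminous, by a factor of 28.2.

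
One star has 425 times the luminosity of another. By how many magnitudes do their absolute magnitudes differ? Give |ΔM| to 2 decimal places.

Pogson: ΔM = −2.5 log₁₀(ratio) = −2.5 log₁₀(425) = −2.5 × 2.6284 = -6.571

|ΔM| ≈ 6.57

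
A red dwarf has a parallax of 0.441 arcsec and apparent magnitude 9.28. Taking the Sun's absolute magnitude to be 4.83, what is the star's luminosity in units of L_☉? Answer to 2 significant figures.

L/L_☉ ≈ 8.5×10^-4

d = 1/p = 1/0.441″ = 2.268 pc
M = m − 5 log₁₀ d + 5 = 9.28 − 5·0.3556 + 5 = 12.502
M − M_☉ = 12.502 − 4.83 = 7.672
L/L_☉ = 10^(−0.4 × 7.672) = 8.533×10^-4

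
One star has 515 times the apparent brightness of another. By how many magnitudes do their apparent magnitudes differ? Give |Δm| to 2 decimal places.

|Δm| ≈ 6.78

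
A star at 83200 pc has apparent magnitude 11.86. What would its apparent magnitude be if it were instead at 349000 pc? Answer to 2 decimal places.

m ≈ 14.97

Flux ∝ 1/d², so Δm = 5 log₁₀(d₂/d₁) = 5 log₁₀(349000/83200) = 3.114
m₂ = m₁ + Δm = 11.86 + (3.114) = 14.974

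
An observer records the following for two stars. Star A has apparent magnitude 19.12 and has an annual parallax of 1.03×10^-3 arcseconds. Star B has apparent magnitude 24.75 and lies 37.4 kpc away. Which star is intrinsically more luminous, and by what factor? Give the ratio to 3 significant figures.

Star A: d = 1/p = 1/1.03×10^-3″ = 970.9 pc
Star A: M = m − 5 log₁₀ d + 5 = 19.12 − 5·2.9872 + 5 = 9.184
Star B: d = 37.4 kpc = 37400 pc
Star B: M = m − 5 log₁₀ d + 5 = 24.75 − 5·4.5729 + 5 = 6.886
ΔM = M_A − M_B = 9.184 − (6.886) = 2.299; smaller M is more luminous → Star B.
L ratio = 10^(0.4 |ΔM|) = 10^0.919 = 8.306

Star B is more luminous, by a factor of 8.31.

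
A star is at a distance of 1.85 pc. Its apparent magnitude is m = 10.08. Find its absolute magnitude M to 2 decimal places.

M ≈ 13.74

5 log₁₀(d/10 pc) = 5 log₁₀(1.850) − 5 = -3.664
M = m − 5 log₁₀(d/10) = 10.08 + 3.664 = 13.744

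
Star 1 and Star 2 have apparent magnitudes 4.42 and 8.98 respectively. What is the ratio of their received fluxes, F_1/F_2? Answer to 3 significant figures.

Magnitude difference = -4.56
Flux ratio = 10^(−0.4 Δm) = 10^(−0.4 × -4.56) = 10^1.824 = 66.68

F_1/F_2 ≈ 66.7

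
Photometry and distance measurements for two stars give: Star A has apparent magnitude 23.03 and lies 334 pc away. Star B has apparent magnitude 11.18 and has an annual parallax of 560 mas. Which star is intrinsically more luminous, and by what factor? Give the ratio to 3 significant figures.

Star B is more luminous, by a factor of 1.57.

Star A: M = m − 5 log₁₀ d + 5 = 23.03 − 5·2.5237 + 5 = 15.411
Star B: p = 560 mas = 0.560″ → d = 1/p = 1.786 pc
Star B: M = m − 5 log₁₀ d + 5 = 11.18 − 5·0.2518 + 5 = 14.921
ΔM = M_A − M_B = 15.411 − (14.921) = 0.490; smaller M is more luminous → Star B.
L ratio = 10^(0.4 |ΔM|) = 10^0.196 = 1.571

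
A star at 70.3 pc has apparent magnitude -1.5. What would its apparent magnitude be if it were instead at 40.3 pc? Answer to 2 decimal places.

Flux ∝ 1/d², so Δm = 5 log₁₀(d₂/d₁) = 5 log₁₀(40.3/70.3) = -1.208
m₂ = m₁ + Δm = -1.5 + (-1.208) = -2.708

m ≈ -2.71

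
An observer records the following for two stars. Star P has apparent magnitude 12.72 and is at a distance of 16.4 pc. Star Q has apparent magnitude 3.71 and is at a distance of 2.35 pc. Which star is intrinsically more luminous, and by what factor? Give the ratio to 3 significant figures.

Star Q is more luminous, by a factor of 82.5.

Star P: M = m − 5 log₁₀ d + 5 = 12.72 − 5·1.2148 + 5 = 11.646
Star Q: M = m − 5 log₁₀ d + 5 = 3.71 − 5·0.3711 + 5 = 6.855
ΔM = M_P − M_Q = 11.646 − (6.855) = 4.791; smaller M is more luminous → Star Q.
L ratio = 10^(0.4 |ΔM|) = 10^1.916 = 82.50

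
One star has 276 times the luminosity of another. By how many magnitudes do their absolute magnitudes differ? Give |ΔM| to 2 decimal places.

|ΔM| ≈ 6.10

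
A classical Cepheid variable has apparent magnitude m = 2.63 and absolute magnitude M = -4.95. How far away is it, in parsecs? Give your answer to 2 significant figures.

d ≈ 330 pc

Distance modulus: m − M = 2.63 − (-4.95) = 7.580
m − M = 5 log₁₀ d − 5
log₁₀ d = (m − M)/5 + 1 = 2.5160
d = 10^2.5160 = 328.1 pc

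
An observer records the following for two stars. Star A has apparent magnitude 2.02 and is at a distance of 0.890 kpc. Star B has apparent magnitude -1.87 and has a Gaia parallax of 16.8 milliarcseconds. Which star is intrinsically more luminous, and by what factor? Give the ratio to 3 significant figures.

Star A: d = 0.890 kpc = 890.0 pc
Star A: M = m − 5 log₁₀ d + 5 = 2.02 − 5·2.9494 + 5 = -7.727
Star B: p = 16.8 mas = 0.0168″ → d = 1/p = 59.52 pc
Star B: M = m − 5 log₁₀ d + 5 = -1.87 − 5·1.7747 + 5 = -5.743
ΔM = M_A − M_B = -7.727 − (-5.743) = -1.983; smaller M is more luminous → Star A.
L ratio = 10^(0.4 |ΔM|) = 10^0.793 = 6.214

Star A is more luminous, by a factor of 6.21.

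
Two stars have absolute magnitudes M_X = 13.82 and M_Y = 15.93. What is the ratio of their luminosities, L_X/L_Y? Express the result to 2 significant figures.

ΔM = M_X − M_Y = -2.11
L_X/L_Y = 10^(−0.4 ΔM) = 10^0.844 = 6.982

L_X/L_Y ≈ 7.0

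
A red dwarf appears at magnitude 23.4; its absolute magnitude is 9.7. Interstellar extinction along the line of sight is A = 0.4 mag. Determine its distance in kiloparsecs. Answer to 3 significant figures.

d ≈ 4.57 kpc

m − M = 5 log₁₀(d/10 pc) + A  ⇒  23.4 − (9.7) − 0.4 = 5 log₁₀(d/10)
13.300 = 5 log₁₀(d/10)
log₁₀ d = (m − M − A)/5 + 1 = 3.6600
d = 10^3.6600 = 4571 pc
= 4.571 kpc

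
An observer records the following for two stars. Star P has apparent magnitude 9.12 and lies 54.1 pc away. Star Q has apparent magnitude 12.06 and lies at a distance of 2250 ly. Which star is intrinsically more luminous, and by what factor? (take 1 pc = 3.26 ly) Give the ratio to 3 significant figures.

Star Q is more luminous, by a factor of 10.9.

Star P: M = m − 5 log₁₀ d + 5 = 9.12 − 5·1.7332 + 5 = 5.454
Star Q: d = 2250 ly / 3.26 = 690.2 pc
Star Q: M = m − 5 log₁₀ d + 5 = 12.06 − 5·2.8390 + 5 = 2.865
ΔM = M_P − M_Q = 5.454 − (2.865) = 2.589; smaller M is more luminous → Star Q.
L ratio = 10^(0.4 |ΔM|) = 10^1.036 = 10.85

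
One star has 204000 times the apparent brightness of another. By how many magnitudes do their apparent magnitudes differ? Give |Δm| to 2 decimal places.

Pogson: Δm = −2.5 log₁₀(ratio) = −2.5 log₁₀(204000) = −2.5 × 5.3096 = -13.274

|Δm| ≈ 13.27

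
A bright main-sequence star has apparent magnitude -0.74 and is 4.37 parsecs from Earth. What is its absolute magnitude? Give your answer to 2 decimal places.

5 log₁₀(d/10 pc) = 5 log₁₀(4.370) − 5 = -1.798
M = m − 5 log₁₀(d/10) = -0.74 + 1.798 = 1.058

M ≈ 1.06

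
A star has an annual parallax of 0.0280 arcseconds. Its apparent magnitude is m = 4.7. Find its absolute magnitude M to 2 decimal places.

M ≈ 1.94

d = 1/p = 1/0.0280″ = 35.71 pc
5 log₁₀(d/10 pc) = 5 log₁₀(35.71) − 5 = 2.764
M = m − 5 log₁₀(d/10) = 4.7 − 2.764 = 1.936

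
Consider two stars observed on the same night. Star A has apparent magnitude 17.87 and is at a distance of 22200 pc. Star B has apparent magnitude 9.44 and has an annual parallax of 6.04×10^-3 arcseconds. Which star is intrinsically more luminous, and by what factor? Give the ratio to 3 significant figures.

Star A: M = m − 5 log₁₀ d + 5 = 17.87 − 5·4.3464 + 5 = 1.138
Star B: d = 1/p = 1/6.04×10^-3″ = 165.6 pc
Star B: M = m − 5 log₁₀ d + 5 = 9.44 − 5·2.2190 + 5 = 3.345
ΔM = M_A − M_B = 1.138 − (3.345) = -2.207; smaller M is more luminous → Star A.
L ratio = 10^(0.4 |ΔM|) = 10^0.883 = 7.634

Star A is more luminous, by a factor of 7.63.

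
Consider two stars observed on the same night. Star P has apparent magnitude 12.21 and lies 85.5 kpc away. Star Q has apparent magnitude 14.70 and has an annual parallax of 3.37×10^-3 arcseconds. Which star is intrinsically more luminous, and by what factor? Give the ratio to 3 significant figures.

Star P: d = 85.5 kpc = 85500 pc
Star P: M = m − 5 log₁₀ d + 5 = 12.21 − 5·4.9320 + 5 = -7.450
Star Q: d = 1/p = 1/3.37×10^-3″ = 296.7 pc
Star Q: M = m − 5 log₁₀ d + 5 = 14.70 − 5·2.4724 + 5 = 7.338
ΔM = M_P − M_Q = -7.450 − (7.338) = -14.788; smaller M is more luminous → Star P.
L ratio = 10^(0.4 |ΔM|) = 10^5.915 = 822600

Star P is more luminous, by a factor of 823000.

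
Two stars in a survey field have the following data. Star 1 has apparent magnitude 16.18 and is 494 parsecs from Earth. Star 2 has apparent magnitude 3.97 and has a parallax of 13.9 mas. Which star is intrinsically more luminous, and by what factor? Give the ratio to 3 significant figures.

Star 1: M = m − 5 log₁₀ d + 5 = 16.18 − 5·2.6937 + 5 = 7.711
Star 2: p = 13.9 mas = 0.0139″ → d = 1/p = 71.94 pc
Star 2: M = m − 5 log₁₀ d + 5 = 3.97 − 5·1.8570 + 5 = -0.315
ΔM = M_1 − M_2 = 7.711 − (-0.315) = 8.026; smaller M is more luminous → Star 2.
L ratio = 10^(0.4 |ΔM|) = 10^3.211 = 1624

Star 2 is more luminous, by a factor of 1620.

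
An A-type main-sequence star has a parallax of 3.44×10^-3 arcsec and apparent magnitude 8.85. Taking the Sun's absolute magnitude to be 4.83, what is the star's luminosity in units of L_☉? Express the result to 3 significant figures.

d = 1/p = 1/3.44×10^-3″ = 290.7 pc
M = m − 5 log₁₀ d + 5 = 8.85 − 5·2.4634 + 5 = 1.533
M − M_☉ = 1.533 − 4.83 = -3.297
L/L_☉ = 10^(−0.4 × -3.297) = 20.84

L/L_☉ ≈ 20.8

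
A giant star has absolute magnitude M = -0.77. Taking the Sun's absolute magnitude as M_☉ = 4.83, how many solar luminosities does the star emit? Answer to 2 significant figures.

M − M_☉ = -0.77 − 4.83 = -5.600
L/L_☉ = 10^(−0.4 (M − M_☉)) = 10^2.240 = 173.8

L/L_☉ ≈ 170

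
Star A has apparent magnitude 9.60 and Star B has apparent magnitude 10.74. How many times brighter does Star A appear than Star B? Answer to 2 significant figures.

Δm = 9.60 − (10.74) = -1.14
Flux ratio = 10^(−0.4 Δm) = 10^(−0.4 × -1.14) = 10^0.456 = 2.858

2.9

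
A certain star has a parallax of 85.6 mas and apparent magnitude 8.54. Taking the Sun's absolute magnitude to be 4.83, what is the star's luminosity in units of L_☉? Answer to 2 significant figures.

L/L_☉ ≈ 0.045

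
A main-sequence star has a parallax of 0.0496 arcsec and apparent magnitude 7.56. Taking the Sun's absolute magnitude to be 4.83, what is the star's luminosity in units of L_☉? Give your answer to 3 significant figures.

L/L_☉ ≈ 0.329

d = 1/p = 1/0.0496″ = 20.16 pc
M = m − 5 log₁₀ d + 5 = 7.56 − 5·1.3045 + 5 = 6.037
M − M_☉ = 6.037 − 4.83 = 1.207
L/L_☉ = 10^(−0.4 × 1.207) = 0.3289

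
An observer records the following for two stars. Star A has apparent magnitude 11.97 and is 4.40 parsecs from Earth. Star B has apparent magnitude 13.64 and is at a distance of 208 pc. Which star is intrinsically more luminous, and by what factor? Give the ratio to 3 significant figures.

Star B is more luminous, by a factor of 480.

Star A: M = m − 5 log₁₀ d + 5 = 11.97 − 5·0.6435 + 5 = 13.753
Star B: M = m − 5 log₁₀ d + 5 = 13.64 − 5·2.3181 + 5 = 7.050
ΔM = M_A − M_B = 13.753 − (7.050) = 6.703; smaller M is more luminous → Star B.
L ratio = 10^(0.4 |ΔM|) = 10^2.681 = 480.0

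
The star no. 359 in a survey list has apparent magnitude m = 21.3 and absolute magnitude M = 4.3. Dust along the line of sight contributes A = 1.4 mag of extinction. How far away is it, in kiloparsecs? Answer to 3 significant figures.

d ≈ 13.2 kpc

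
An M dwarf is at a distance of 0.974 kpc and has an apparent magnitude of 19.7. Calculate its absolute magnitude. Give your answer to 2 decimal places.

d = 0.974 kpc = 974.0 pc
5 log₁₀(d/10 pc) = 5 log₁₀(974.0) − 5 = 9.943
M = m − 5 log₁₀(d/10) = 19.7 − 9.943 = 9.757

M ≈ 9.76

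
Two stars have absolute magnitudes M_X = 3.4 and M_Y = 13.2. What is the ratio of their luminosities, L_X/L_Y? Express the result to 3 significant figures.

L_X/L_Y ≈ 8320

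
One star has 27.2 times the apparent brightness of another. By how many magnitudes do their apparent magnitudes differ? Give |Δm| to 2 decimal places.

|Δm| ≈ 3.59

Pogson: Δm = −2.5 log₁₀(ratio) = −2.5 log₁₀(27.2) = −2.5 × 1.4346 = -3.586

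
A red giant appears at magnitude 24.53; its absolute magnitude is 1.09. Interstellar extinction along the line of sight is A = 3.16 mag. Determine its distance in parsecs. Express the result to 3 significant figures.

m − M = 5 log₁₀(d/10 pc) + A  ⇒  24.53 − (1.09) − 3.16 = 5 log₁₀(d/10)
20.280 = 5 log₁₀(d/10)
log₁₀ d = (m − M − A)/5 + 1 = 5.0560
d = 10^5.0560 = 113800 pc

d ≈ 114000 pc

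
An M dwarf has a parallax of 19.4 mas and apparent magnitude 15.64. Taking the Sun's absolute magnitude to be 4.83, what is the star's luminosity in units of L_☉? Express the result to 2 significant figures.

d = 1/p = 1000/19.4 mas = 51.55 pc
M = m − 5 log₁₀ d + 5 = 15.64 − 5·1.7122 + 5 = 12.079
M − M_☉ = 12.079 − 4.83 = 7.249
L/L_☉ = 10^(−0.4 × 7.249) = 1.260×10^-3

L/L_☉ ≈ 1.3×10^-3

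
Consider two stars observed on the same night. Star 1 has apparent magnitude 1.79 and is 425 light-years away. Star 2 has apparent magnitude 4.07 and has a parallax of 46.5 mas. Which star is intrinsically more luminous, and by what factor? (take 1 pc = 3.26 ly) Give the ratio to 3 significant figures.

Star 1: d = 425 ly / 3.26 = 130.4 pc
Star 1: M = m − 5 log₁₀ d + 5 = 1.79 − 5·2.1152 + 5 = -3.786
Star 2: p = 46.5 mas = 0.0465″ → d = 1/p = 21.51 pc
Star 2: M = m − 5 log₁₀ d + 5 = 4.07 − 5·1.3325 + 5 = 2.407
ΔM = M_1 − M_2 = -3.786 − (2.407) = -6.193; smaller M is more luminous → Star 1.
L ratio = 10^(0.4 |ΔM|) = 10^2.477 = 300.1

Star 1 is more luminous, by a factor of 300.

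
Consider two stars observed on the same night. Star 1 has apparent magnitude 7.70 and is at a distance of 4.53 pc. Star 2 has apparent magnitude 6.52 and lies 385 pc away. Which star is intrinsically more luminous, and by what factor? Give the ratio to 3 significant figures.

Star 2 is more luminous, by a factor of 21400.

Star 1: M = m − 5 log₁₀ d + 5 = 7.70 − 5·0.6561 + 5 = 9.420
Star 2: M = m − 5 log₁₀ d + 5 = 6.52 − 5·2.5855 + 5 = -1.407
ΔM = M_1 − M_2 = 9.420 − (-1.407) = 10.827; smaller M is more luminous → Star 2.
L ratio = 10^(0.4 |ΔM|) = 10^4.331 = 21420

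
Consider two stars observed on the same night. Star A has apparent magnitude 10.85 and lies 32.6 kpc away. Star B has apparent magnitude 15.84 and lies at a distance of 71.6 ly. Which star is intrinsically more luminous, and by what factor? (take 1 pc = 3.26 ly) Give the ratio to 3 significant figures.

Star A: d = 32.6 kpc = 32600 pc
Star A: M = m − 5 log₁₀ d + 5 = 10.85 − 5·4.5132 + 5 = -6.716
Star B: d = 71.6 ly / 3.26 = 21.96 pc
Star B: M = m − 5 log₁₀ d + 5 = 15.84 − 5·1.3417 + 5 = 14.132
ΔM = M_A − M_B = -6.716 − (14.132) = -20.848; smaller M is more luminous → Star A.
L ratio = 10^(0.4 |ΔM|) = 10^8.339 = 2.183×10^8

Star A is more luminous, by a factor of 2.18×10^8.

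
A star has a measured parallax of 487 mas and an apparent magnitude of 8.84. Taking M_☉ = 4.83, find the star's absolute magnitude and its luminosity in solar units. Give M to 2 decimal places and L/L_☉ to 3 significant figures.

M ≈ 12.28; L/L_☉ ≈ 1.05×10^-3

d = 1/p = 1000/487 mas = 2.053 pc
M = m − 5 log₁₀ d + 5 = 8.84 − 5·0.3125 + 5 = 12.278
M − M_☉ = 12.278 − 4.83 = 7.448
L/L_☉ = 10^(−0.4 × 7.448) = 1.049×10^-3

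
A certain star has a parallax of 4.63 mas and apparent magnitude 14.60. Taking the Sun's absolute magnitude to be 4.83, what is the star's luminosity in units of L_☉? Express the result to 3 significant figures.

d = 1/p = 1000/4.63 mas = 216.0 pc
M = m − 5 log₁₀ d + 5 = 14.60 − 5·2.3344 + 5 = 7.928
M − M_☉ = 7.928 − 4.83 = 3.098
L/L_☉ = 10^(−0.4 × 3.098) = 0.05766

L/L_☉ ≈ 0.0577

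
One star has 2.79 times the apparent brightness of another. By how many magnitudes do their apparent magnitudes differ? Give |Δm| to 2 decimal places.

|Δm| ≈ 1.11

Pogson: Δm = −2.5 log₁₀(ratio) = −2.5 log₁₀(2.79) = −2.5 × 0.4456 = -1.114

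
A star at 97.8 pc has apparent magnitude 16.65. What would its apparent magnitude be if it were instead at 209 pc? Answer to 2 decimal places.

Flux ∝ 1/d², so Δm = 5 log₁₀(d₂/d₁) = 5 log₁₀(209/97.8) = 1.649
m₂ = m₁ + Δm = 16.65 + (1.649) = 18.299

m ≈ 18.30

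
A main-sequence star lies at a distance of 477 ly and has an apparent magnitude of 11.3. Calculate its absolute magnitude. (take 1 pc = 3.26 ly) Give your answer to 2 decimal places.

d = 477 ly / 3.26 = 146.3 pc
5 log₁₀(d/10 pc) = 5 log₁₀(146.3) − 5 = 5.827
M = m − 5 log₁₀(d/10) = 11.3 − 5.827 = 5.473

M ≈ 5.47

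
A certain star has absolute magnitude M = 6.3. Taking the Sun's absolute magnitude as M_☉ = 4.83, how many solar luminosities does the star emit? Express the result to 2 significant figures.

L/L_☉ ≈ 0.26

M − M_☉ = 6.3 − 4.83 = 1.470
L/L_☉ = 10^(−0.4 (M − M_☉)) = 10^-0.588 = 0.2582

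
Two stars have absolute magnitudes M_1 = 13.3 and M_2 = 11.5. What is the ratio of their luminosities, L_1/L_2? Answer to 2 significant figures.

L_1/L_2 ≈ 0.19

ΔM = M_1 − M_2 = 1.8
L_1/L_2 = 10^(−0.4 ΔM) = 10^-0.720 = 0.1905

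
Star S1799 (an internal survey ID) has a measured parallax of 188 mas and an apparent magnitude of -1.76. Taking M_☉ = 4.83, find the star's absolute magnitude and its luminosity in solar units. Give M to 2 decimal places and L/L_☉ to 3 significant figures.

d = 1/p = 1000/188 mas = 5.319 pc
M = m − 5 log₁₀ d + 5 = -1.76 − 5·0.7258 + 5 = -0.389
M − M_☉ = -0.389 − 4.83 = -5.219
L/L_☉ = 10^(−0.4 × -5.219) = 122.4

M ≈ -0.39; L/L_☉ ≈ 122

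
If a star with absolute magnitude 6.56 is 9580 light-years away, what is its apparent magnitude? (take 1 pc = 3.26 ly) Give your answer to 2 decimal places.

d = 9580 ly / 3.26 = 2939 pc
m = M + 5 log₁₀ d − 5 = 6.56 + 5·3.4681 − 5 = 18.901

m ≈ 18.90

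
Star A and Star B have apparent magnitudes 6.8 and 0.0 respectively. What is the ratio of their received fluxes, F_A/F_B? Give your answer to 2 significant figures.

F_A/F_B ≈ 1.9×10^-3

Δm = 6.8 − (0.0) = 6.8
Flux ratio = 10^(−0.4 Δm) = 10^(−0.4 × 6.8) = 10^-2.720 = 1.905×10^-3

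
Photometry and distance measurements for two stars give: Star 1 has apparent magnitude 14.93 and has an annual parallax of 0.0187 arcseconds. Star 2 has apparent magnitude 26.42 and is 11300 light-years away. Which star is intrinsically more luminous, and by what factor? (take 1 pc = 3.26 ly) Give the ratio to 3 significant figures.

Star 1: d = 1/p = 1/0.0187″ = 53.48 pc
Star 1: M = m − 5 log₁₀ d + 5 = 14.93 − 5·1.7282 + 5 = 11.289
Star 2: d = 11300 ly / 3.26 = 3466 pc
Star 2: M = m − 5 log₁₀ d + 5 = 26.42 − 5·3.5399 + 5 = 13.721
ΔM = M_1 − M_2 = 11.289 − (13.721) = -2.431; smaller M is more luminous → Star 1.
L ratio = 10^(0.4 |ΔM|) = 10^0.973 = 9.388

Star 1 is more luminous, by a factor of 9.39.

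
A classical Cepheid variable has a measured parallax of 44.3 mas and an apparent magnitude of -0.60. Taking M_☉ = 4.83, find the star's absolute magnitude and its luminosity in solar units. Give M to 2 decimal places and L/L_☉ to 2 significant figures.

M ≈ -2.37; L/L_☉ ≈ 760

d = 1/p = 1000/44.3 mas = 22.57 pc
M = m − 5 log₁₀ d + 5 = -0.60 − 5·1.3536 + 5 = -2.368
M − M_☉ = -2.368 − 4.83 = -7.198
L/L_☉ = 10^(−0.4 × -7.198) = 757.2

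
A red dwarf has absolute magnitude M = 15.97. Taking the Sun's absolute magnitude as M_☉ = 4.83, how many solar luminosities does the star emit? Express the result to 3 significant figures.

L/L_☉ ≈ 3.50×10^-5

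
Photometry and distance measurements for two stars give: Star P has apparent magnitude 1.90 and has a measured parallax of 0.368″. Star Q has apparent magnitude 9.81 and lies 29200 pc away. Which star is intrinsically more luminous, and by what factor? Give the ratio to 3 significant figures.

Star P: d = 1/p = 1/0.368″ = 2.717 pc
Star P: M = m − 5 log₁₀ d + 5 = 1.90 − 5·0.4342 + 5 = 4.729
Star Q: M = m − 5 log₁₀ d + 5 = 9.81 − 5·4.4654 + 5 = -7.517
ΔM = M_P − M_Q = 4.729 − (-7.517) = 12.246; smaller M is more luminous → Star Q.
L ratio = 10^(0.4 |ΔM|) = 10^4.898 = 79150

Star Q is more luminous, by a factor of 79200.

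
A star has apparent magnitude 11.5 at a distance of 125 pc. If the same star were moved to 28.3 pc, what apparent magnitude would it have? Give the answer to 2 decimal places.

Flux ∝ 1/d², so Δm = 5 log₁₀(d₂/d₁) = 5 log₁₀(28.3/125) = -3.226
m₂ = m₁ + Δm = 11.5 + (-3.226) = 8.274

m ≈ 8.27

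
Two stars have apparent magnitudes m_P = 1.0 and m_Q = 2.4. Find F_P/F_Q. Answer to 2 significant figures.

Magnitude difference = -1.4
Flux ratio = 10^(−0.4 Δm) = 10^(−0.4 × -1.4) = 10^0.560 = 3.631

F_P/F_Q ≈ 3.6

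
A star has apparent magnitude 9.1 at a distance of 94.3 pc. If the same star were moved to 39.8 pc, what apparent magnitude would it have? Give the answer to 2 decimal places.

Flux ∝ 1/d², so Δm = 5 log₁₀(d₂/d₁) = 5 log₁₀(39.8/94.3) = -1.873
m₂ = m₁ + Δm = 9.1 + (-1.873) = 7.227

m ≈ 7.23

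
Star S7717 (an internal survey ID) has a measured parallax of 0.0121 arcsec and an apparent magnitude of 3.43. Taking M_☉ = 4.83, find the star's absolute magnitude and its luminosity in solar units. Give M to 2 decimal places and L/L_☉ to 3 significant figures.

d = 1/p = 1/0.0121″ = 82.64 pc
M = m − 5 log₁₀ d + 5 = 3.43 − 5·1.9172 + 5 = -1.156
M − M_☉ = -1.156 − 4.83 = -5.986
L/L_☉ = 10^(−0.4 × -5.986) = 248.0

M ≈ -1.16; L/L_☉ ≈ 248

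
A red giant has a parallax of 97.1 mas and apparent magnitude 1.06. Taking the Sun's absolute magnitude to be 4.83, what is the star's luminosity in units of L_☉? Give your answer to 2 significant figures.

d = 1/p = 1000/97.1 mas = 10.30 pc
M = m − 5 log₁₀ d + 5 = 1.06 − 5·1.0128 + 5 = 0.996
M − M_☉ = 0.996 − 4.83 = -3.834
L/L_☉ = 10^(−0.4 × -3.834) = 34.16

L/L_☉ ≈ 34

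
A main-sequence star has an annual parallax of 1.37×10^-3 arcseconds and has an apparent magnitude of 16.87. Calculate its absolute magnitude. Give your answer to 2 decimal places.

M ≈ 7.55

d = 1/p = 1/1.37×10^-3″ = 729.9 pc
5 log₁₀(d/10 pc) = 5 log₁₀(729.9) − 5 = 9.316
M = m − 5 log₁₀(d/10) = 16.87 − 9.316 = 7.554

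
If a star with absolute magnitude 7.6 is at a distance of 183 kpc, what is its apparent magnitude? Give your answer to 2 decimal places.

d = 183 kpc = 183000 pc
m = M + 5 log₁₀ d − 5 = 7.6 + 5·5.2625 − 5 = 28.912

m ≈ 28.91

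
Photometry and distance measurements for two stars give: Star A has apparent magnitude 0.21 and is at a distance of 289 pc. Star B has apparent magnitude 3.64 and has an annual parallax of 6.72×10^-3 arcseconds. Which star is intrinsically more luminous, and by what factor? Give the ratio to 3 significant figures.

Star A: M = m − 5 log₁₀ d + 5 = 0.21 − 5·2.4609 + 5 = -7.094
Star B: d = 1/p = 1/6.72×10^-3″ = 148.8 pc
Star B: M = m − 5 log₁₀ d + 5 = 3.64 − 5·2.1726 + 5 = -2.223
ΔM = M_A − M_B = -7.094 − (-2.223) = -4.871; smaller M is more luminous → Star A.
L ratio = 10^(0.4 |ΔM|) = 10^1.949 = 88.82

Star A is more luminous, by a factor of 88.8.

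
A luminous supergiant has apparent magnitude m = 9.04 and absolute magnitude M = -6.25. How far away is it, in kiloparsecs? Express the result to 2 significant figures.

μ = m − M = 15.290
m − M = 5 log₁₀ d − 5
log₁₀ d = (m − M)/5 + 1 = 4.0580
d = 10^4.0580 = 11430 pc
= 11.43 kpc

d ≈ 11 kpc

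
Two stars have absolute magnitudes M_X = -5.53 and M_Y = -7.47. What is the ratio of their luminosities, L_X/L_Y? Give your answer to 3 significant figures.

L_X/L_Y ≈ 0.167

ΔM = M_X − M_Y = 1.94
L_X/L_Y = 10^(−0.4 ΔM) = 10^-0.776 = 0.1675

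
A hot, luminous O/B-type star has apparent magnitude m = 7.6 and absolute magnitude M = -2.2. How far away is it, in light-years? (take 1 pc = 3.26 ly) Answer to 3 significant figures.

μ = m − M = 9.800
m − M = 5 log₁₀ d − 5
log₁₀ d = (m − M)/5 + 1 = 2.9600
d = 10^2.9600 = 912.0 pc
= 2973 ly

d ≈ 2970 ly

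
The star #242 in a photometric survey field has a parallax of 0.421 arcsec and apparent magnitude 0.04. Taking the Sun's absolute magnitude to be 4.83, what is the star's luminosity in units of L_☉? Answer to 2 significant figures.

d = 1/p = 1/0.421″ = 2.375 pc
M = m − 5 log₁₀ d + 5 = 0.04 − 5·0.3757 + 5 = 3.161
M − M_☉ = 3.161 − 4.83 = -1.669
L/L_☉ = 10^(−0.4 × -1.669) = 4.650

L/L_☉ ≈ 4.6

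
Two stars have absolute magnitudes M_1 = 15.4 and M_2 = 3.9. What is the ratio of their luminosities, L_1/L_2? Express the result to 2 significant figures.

L_1/L_2 ≈ 2.5×10^-5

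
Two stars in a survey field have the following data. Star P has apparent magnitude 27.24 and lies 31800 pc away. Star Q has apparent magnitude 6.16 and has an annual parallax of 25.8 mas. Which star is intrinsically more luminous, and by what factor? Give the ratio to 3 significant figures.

Star Q is more luminous, by a factor of 402.

Star P: M = m − 5 log₁₀ d + 5 = 27.24 − 5·4.5024 + 5 = 9.728
Star Q: p = 25.8 mas = 0.0258″ → d = 1/p = 38.76 pc
Star Q: M = m − 5 log₁₀ d + 5 = 6.16 − 5·1.5884 + 5 = 3.218
ΔM = M_P − M_Q = 9.728 − (3.218) = 6.510; smaller M is more luminous → Star Q.
L ratio = 10^(0.4 |ΔM|) = 10^2.604 = 401.7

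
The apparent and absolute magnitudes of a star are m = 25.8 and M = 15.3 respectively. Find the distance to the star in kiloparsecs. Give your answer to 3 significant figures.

d ≈ 1.26 kpc

Distance modulus: m − M = 25.8 − (15.3) = 10.500
m − M = 5 log₁₀ d − 5
log₁₀ d = (m − M)/5 + 1 = 3.1000
d = 10^3.1000 = 1259 pc
= 1.259 kpc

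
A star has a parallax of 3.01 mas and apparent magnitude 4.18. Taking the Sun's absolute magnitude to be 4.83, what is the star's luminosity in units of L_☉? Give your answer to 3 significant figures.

d = 1/p = 1000/3.01 mas = 332.2 pc
M = m − 5 log₁₀ d + 5 = 4.18 − 5·2.5214 + 5 = -3.427
M − M_☉ = -3.427 − 4.83 = -8.257
L/L_☉ = 10^(−0.4 × -8.257) = 2008

L/L_☉ ≈ 2010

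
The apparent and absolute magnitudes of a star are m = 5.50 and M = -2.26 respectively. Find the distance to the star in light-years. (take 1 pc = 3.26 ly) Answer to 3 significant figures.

μ = m − M = 7.760
m − M = 5 log₁₀ d − 5
log₁₀ d = (m − M)/5 + 1 = 2.5520
d = 10^2.5520 = 356.5 pc
= 1162 ly

d ≈ 1160 ly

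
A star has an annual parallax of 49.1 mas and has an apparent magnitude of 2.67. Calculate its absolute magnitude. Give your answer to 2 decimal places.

p = 49.1 mas = 0.0491″ → d = 1/p = 20.37 pc
5 log₁₀(d/10 pc) = 5 log₁₀(20.37) − 5 = 1.545
M = m − 5 log₁₀(d/10) = 2.67 − 1.545 = 1.125

M ≈ 1.13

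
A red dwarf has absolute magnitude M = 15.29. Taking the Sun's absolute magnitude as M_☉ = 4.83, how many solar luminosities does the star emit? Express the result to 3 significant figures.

M − M_☉ = 15.29 − 4.83 = 10.460
L/L_☉ = 10^(−0.4 (M − M_☉)) = 10^-4.184 = 6.546×10^-5

L/L_☉ ≈ 6.55×10^-5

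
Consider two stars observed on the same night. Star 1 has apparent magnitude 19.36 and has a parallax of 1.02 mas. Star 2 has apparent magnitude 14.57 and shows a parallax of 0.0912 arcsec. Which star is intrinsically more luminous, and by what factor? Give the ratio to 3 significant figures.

Star 1 is more luminous, by a factor of 97.0.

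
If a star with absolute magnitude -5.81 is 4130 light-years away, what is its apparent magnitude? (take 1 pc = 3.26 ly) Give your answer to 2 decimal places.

m ≈ 4.70

d = 4130 ly / 3.26 = 1267 pc
m = M + 5 log₁₀ d − 5 = -5.81 + 5·3.1027 − 5 = 4.704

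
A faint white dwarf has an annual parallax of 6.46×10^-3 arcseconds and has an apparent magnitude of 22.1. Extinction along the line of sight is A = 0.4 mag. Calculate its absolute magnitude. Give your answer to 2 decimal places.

M ≈ 15.75

d = 1/p = 1/6.46×10^-3″ = 154.8 pc
5 log₁₀(d/10 pc) = 5 log₁₀(154.8) − 5 = 5.949
M = m − 5 log₁₀(d/10) − A = 22.1 − 5.949 − 0.4 = 15.751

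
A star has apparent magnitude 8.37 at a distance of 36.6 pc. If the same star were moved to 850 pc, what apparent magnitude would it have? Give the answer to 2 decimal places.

m ≈ 15.20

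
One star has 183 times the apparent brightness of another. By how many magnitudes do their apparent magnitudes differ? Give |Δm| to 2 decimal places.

Pogson: Δm = −2.5 log₁₀(ratio) = −2.5 log₁₀(183) = −2.5 × 2.2625 = -5.656

|Δm| ≈ 5.66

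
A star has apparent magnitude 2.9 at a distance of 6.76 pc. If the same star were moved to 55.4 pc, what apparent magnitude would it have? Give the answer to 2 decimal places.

Flux ∝ 1/d², so Δm = 5 log₁₀(d₂/d₁) = 5 log₁₀(55.4/6.76) = 4.568
m₂ = m₁ + Δm = 2.9 + (4.568) = 7.468

m ≈ 7.47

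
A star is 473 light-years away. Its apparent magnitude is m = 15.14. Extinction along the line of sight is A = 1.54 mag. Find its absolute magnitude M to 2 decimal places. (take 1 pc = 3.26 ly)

M ≈ 7.79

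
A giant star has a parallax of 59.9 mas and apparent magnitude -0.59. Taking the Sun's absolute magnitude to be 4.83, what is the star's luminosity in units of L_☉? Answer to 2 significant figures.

d = 1/p = 1000/59.9 mas = 16.69 pc
M = m − 5 log₁₀ d + 5 = -0.59 − 5·1.2226 + 5 = -1.703
M − M_☉ = -1.703 − 4.83 = -6.533
L/L_☉ = 10^(−0.4 × -6.533) = 410.3

L/L_☉ ≈ 410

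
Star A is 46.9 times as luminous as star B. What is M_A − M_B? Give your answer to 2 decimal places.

Pogson: ΔM = −2.5 log₁₀(ratio) = −2.5 log₁₀(46.9) = −2.5 × 1.6712 = -4.178
Star A is brighter, so it has the smaller magnitude: the difference is negative.

M_A − M_B ≈ -4.18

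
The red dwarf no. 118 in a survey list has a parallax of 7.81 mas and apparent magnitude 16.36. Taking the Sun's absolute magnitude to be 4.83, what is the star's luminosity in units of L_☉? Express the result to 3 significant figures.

d = 1/p = 1000/7.81 mas = 128.0 pc
M = m − 5 log₁₀ d + 5 = 16.36 − 5·2.1073 + 5 = 10.823
M − M_☉ = 10.823 − 4.83 = 5.993
L/L_☉ = 10^(−0.4 × 5.993) = 4.006×10^-3

L/L_☉ ≈ 4.01×10^-3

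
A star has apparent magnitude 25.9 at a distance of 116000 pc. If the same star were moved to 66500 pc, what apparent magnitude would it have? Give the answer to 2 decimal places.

m ≈ 24.69

Flux ∝ 1/d², so Δm = 5 log₁₀(d₂/d₁) = 5 log₁₀(66500/116000) = -1.208
m₂ = m₁ + Δm = 25.9 + (-1.208) = 24.692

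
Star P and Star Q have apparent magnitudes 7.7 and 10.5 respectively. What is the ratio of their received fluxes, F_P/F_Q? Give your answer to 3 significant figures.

F_P/F_Q ≈ 13.2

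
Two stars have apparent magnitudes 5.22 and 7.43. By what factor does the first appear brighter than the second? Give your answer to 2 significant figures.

7.7

Δm = 5.22 − (7.43) = -2.21
Flux ratio = 10^(−0.4 Δm) = 10^(−0.4 × -2.21) = 10^0.884 = 7.656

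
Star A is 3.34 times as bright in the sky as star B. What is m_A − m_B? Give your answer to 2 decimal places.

m_A − m_B ≈ -1.31

Pogson: Δm = −2.5 log₁₀(ratio) = −2.5 log₁₀(3.34) = −2.5 × 0.5237 = -1.309
Star A is brighter, so it has the smaller magnitude: the difference is negative.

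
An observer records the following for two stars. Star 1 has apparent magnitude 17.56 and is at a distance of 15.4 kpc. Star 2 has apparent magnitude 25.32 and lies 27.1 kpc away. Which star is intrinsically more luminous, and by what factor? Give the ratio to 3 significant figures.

Star 1 is more luminous, by a factor of 410.

Star 1: d = 15.4 kpc = 15400 pc
Star 1: M = m − 5 log₁₀ d + 5 = 17.56 − 5·4.1875 + 5 = 1.622
Star 2: d = 27.1 kpc = 27100 pc
Star 2: M = m − 5 log₁₀ d + 5 = 25.32 − 5·4.4330 + 5 = 8.155
ΔM = M_1 − M_2 = 1.622 − (8.155) = -6.533; smaller M is more luminous → Star 1.
L ratio = 10^(0.4 |ΔM|) = 10^2.613 = 410.3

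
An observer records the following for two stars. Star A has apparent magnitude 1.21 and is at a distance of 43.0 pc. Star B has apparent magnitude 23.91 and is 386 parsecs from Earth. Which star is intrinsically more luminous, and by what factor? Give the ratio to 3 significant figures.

Star A is more luminous, by a factor of 1.49×10^7.

Star A: M = m − 5 log₁₀ d + 5 = 1.21 − 5·1.6335 + 5 = -1.957
Star B: M = m − 5 log₁₀ d + 5 = 23.91 − 5·2.5866 + 5 = 15.977
ΔM = M_A − M_B = -1.957 − (15.977) = -17.934; smaller M is more luminous → Star A.
L ratio = 10^(0.4 |ΔM|) = 10^7.174 = 1.492×10^7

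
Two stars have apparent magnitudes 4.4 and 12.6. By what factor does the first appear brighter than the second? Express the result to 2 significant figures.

1900

Δm = 4.4 − (12.6) = -8.2
Flux ratio = 10^(−0.4 Δm) = 10^(−0.4 × -8.2) = 10^3.280 = 1905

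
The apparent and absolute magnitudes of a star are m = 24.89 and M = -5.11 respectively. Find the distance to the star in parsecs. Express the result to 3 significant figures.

Distance modulus: m − M = 24.89 − (-5.11) = 30.000
m − M = 5 log₁₀ d − 5
log₁₀ d = (m − M)/5 + 1 = 7.0000
d = 10^7.0000 = 1.000×10^7 pc

d ≈ 1.00×10^7 pc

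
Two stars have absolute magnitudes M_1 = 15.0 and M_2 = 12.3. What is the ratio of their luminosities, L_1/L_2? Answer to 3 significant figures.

ΔM = M_1 − M_2 = 2.7
L_1/L_2 = 10^(−0.4 ΔM) = 10^-1.080 = 0.08318

L_1/L_2 ≈ 0.0832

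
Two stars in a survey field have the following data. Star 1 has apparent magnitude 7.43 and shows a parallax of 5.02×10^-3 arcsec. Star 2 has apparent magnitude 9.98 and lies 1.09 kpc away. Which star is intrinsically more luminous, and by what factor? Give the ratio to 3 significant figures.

Star 1: d = 1/p = 1/5.02×10^-3″ = 199.2 pc
Star 1: M = m − 5 log₁₀ d + 5 = 7.43 − 5·2.2993 + 5 = 0.934
Star 2: d = 1.09 kpc = 1090 pc
Star 2: M = m − 5 log₁₀ d + 5 = 9.98 − 5·3.0374 + 5 = -0.207
ΔM = M_1 − M_2 = 0.934 − (-0.207) = 1.141; smaller M is more luminous → Star 2.
L ratio = 10^(0.4 |ΔM|) = 10^0.456 = 2.859

Star 2 is more luminous, by a factor of 2.86.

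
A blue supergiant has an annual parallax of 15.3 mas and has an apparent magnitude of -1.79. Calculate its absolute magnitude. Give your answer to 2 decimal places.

p = 15.3 mas = 0.0153″ → d = 1/p = 65.36 pc
5 log₁₀(d/10 pc) = 5 log₁₀(65.36) − 5 = 4.077
M = m − 5 log₁₀(d/10) = -1.79 − 4.077 = -5.867

M ≈ -5.87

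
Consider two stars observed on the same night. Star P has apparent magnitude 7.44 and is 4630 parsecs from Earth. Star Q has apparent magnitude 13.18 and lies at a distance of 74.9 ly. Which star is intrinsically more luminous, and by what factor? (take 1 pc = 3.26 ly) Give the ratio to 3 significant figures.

Star P is more luminous, by a factor of 8.03×10^6.

Star P: M = m − 5 log₁₀ d + 5 = 7.44 − 5·3.6656 + 5 = -5.888
Star Q: d = 74.9 ly / 3.26 = 22.98 pc
Star Q: M = m − 5 log₁₀ d + 5 = 13.18 − 5·1.3613 + 5 = 11.374
ΔM = M_P − M_Q = -5.888 − (11.374) = -17.262; smaller M is more luminous → Star P.
L ratio = 10^(0.4 |ΔM|) = 10^6.905 = 8.028×10^6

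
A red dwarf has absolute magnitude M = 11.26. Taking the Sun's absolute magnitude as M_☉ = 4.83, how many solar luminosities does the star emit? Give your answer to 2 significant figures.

L/L_☉ ≈ 2.7×10^-3

M − M_☉ = 11.26 − 4.83 = 6.430
L/L_☉ = 10^(−0.4 (M − M_☉)) = 10^-2.572 = 2.679×10^-3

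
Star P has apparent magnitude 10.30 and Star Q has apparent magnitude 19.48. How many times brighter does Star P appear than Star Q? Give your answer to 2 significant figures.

4700

Δm = 10.30 − (19.48) = -9.18
Flux ratio = 10^(−0.4 Δm) = 10^(−0.4 × -9.18) = 10^3.672 = 4699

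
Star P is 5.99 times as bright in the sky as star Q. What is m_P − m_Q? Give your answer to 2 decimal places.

m_P − m_Q ≈ -1.94

Pogson: Δm = −2.5 log₁₀(ratio) = −2.5 log₁₀(5.99) = −2.5 × 0.7774 = -1.944
Star P is brighter, so it has the smaller magnitude: the difference is negative.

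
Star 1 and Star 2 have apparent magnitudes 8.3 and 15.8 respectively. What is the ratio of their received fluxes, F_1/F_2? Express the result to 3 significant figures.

F_1/F_2 ≈ 1000

Magnitude difference = -7.5
Flux ratio = 10^(−0.4 Δm) = 10^(−0.4 × -7.5) = 10^3.000 = 1000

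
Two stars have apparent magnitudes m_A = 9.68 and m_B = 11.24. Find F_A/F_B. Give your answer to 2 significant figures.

F_A/F_B ≈ 4.2

Δm = 9.68 − (11.24) = -1.56
Flux ratio = 10^(−0.4 Δm) = 10^(−0.4 × -1.56) = 10^0.624 = 4.207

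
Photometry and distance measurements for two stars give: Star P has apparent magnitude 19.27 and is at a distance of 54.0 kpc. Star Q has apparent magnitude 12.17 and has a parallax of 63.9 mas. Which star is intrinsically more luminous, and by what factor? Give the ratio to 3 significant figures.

Star P is more luminous, by a factor of 17200.

Star P: d = 54.0 kpc = 54000 pc
Star P: M = m − 5 log₁₀ d + 5 = 19.27 − 5·4.7324 + 5 = 0.608
Star Q: p = 63.9 mas = 0.0639″ → d = 1/p = 15.65 pc
Star Q: M = m − 5 log₁₀ d + 5 = 12.17 − 5·1.1945 + 5 = 11.198
ΔM = M_P − M_Q = 0.608 − (11.198) = -10.589; smaller M is more luminous → Star P.
L ratio = 10^(0.4 |ΔM|) = 10^4.236 = 17210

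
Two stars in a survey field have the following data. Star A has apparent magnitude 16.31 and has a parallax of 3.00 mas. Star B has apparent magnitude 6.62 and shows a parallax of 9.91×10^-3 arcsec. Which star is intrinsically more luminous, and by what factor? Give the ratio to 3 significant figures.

Star B is more luminous, by a factor of 689.

Star A: p = 3.00 mas = 3.00×10^-3″ → d = 1/p = 333.3 pc
Star A: M = m − 5 log₁₀ d + 5 = 16.31 − 5·2.5229 + 5 = 8.696
Star B: d = 1/p = 1/9.91×10^-3″ = 100.9 pc
Star B: M = m − 5 log₁₀ d + 5 = 6.62 − 5·2.0039 + 5 = 1.600
ΔM = M_A − M_B = 8.696 − (1.600) = 7.095; smaller M is more luminous → Star B.
L ratio = 10^(0.4 |ΔM|) = 10^2.838 = 688.8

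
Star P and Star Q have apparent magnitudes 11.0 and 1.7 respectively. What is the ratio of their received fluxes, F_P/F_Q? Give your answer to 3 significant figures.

F_P/F_Q ≈ 1.91×10^-4

Magnitude difference = 9.3
Flux ratio = 10^(−0.4 Δm) = 10^(−0.4 × 9.3) = 10^-3.720 = 1.905×10^-4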